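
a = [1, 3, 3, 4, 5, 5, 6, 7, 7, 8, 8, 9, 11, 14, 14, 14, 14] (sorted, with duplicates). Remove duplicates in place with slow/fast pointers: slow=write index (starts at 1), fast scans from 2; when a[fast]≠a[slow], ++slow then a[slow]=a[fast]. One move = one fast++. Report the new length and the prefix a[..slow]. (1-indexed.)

length 10; prefix = [1, 3, 4, 5, 6, 7, 8, 9, 11, 14]

(s=1,f=2) a[fast]=3≠a[slow]=1 write a[2]=3 → slow++,fast++
(s=2,f=3) a[fast]=3=a[slow] dup → fast++
(s=2,f=4) a[fast]=4≠a[slow]=3 write a[3]=4 → slow++,fast++
(s=3,f=5) a[fast]=5≠a[slow]=4 write a[4]=5 → slow++,fast++
(s=4,f=6) a[fast]=5=a[slow] dup → fast++
(s=4,f=7) a[fast]=6≠a[slow]=5 write a[5]=6 → slow++,fast++
(s=5,f=8) a[fast]=7≠a[slow]=6 write a[6]=7 → slow++,fast++
(s=6,f=9) a[fast]=7=a[slow] dup → fast++
(s=6,f=10) a[fast]=8≠a[slow]=7 write a[7]=8 → slow++,fast++
(s=7,f=11) a[fast]=8=a[slow] dup → fast++
(s=7,f=12) a[fast]=9≠a[slow]=8 write a[8]=9 → slow++,fast++
(s=8,f=13) a[fast]=11≠a[slow]=9 write a[9]=11 → slow++,fast++
(s=9,f=14) a[fast]=14≠a[slow]=11 write a[10]=14 → slow++,fast++
(s=10,f=15) a[fast]=14=a[slow] dup → fast++
(s=10,f=16) a[fast]=14=a[slow] dup → fast++
(s=10,f=17) a[fast]=14=a[slow] dup → fast++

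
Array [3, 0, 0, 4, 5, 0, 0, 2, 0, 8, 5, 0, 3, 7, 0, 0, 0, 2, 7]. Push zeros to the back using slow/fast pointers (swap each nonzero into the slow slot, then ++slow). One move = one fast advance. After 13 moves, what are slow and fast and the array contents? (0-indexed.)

slow=7, fast=13, a=[3, 4, 5, 2, 8, 5, 3, 0, 0, 0, 0, 0, 0, 7, 0, 0, 0, 2, 7]

(s=0,f=0) a[fast]=3≠0 swap→a[0]=3 → slow++,fast++
(s=1,f=1) a[fast]=0 → fast++
(s=1,f=2) a[fast]=0 → fast++
(s=1,f=3) a[fast]=4≠0 swap→a[1]=4 → slow++,fast++
(s=2,f=4) a[fast]=5≠0 swap→a[2]=5 → slow++,fast++
(s=3,f=5) a[fast]=0 → fast++
(s=3,f=6) a[fast]=0 → fast++
(s=3,f=7) a[fast]=2≠0 swap→a[3]=2 → slow++,fast++
(s=4,f=8) a[fast]=0 → fast++
(s=4,f=9) a[fast]=8≠0 swap→a[4]=8 → slow++,fast++
(s=5,f=10) a[fast]=5≠0 swap→a[5]=5 → slow++,fast++
(s=6,f=11) a[fast]=0 → fast++
(s=6,f=12) a[fast]=3≠0 swap→a[6]=3 → slow++,fast++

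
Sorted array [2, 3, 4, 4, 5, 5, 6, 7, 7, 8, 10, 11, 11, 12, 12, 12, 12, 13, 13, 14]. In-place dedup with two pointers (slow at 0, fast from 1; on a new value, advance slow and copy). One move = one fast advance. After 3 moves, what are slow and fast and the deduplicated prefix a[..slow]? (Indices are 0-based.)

slow=0 fast=1: a[fast]=3≠a[slow]=2 write a[1]=3, slow++,fast++
slow=1 fast=2: a[fast]=4≠a[slow]=3 write a[2]=4, slow++,fast++
slow=2 fast=3: a[fast]=4=a[slow] dup, fast++

slow=2, fast=4, prefix=[2, 3, 4]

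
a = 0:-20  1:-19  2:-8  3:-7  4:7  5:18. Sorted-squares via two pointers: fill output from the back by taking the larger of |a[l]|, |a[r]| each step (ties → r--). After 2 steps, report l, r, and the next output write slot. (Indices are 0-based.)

[0,5] |-20|>|18| out[5]=400 → l++
[1,5] |-19|>|18| out[4]=361 → l++

l=2, r=5, next write slot=3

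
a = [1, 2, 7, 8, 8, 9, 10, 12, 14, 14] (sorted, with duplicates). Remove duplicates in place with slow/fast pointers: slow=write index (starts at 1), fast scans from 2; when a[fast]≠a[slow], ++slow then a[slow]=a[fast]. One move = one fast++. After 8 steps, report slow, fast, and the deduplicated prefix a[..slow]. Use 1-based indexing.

(s=1,f=2) a[fast]=2≠a[slow]=1 write a[2]=2 → slow++,fast++
(s=2,f=3) a[fast]=7≠a[slow]=2 write a[3]=7 → slow++,fast++
(s=3,f=4) a[fast]=8≠a[slow]=7 write a[4]=8 → slow++,fast++
(s=4,f=5) a[fast]=8=a[slow] dup → fast++
(s=4,f=6) a[fast]=9≠a[slow]=8 write a[5]=9 → slow++,fast++
(s=5,f=7) a[fast]=10≠a[slow]=9 write a[6]=10 → slow++,fast++
(s=6,f=8) a[fast]=12≠a[slow]=10 write a[7]=12 → slow++,fast++
(s=7,f=9) a[fast]=14≠a[slow]=12 write a[8]=14 → slow++,fast++

slow=8, fast=10, prefix=[1, 2, 7, 8, 9, 10, 12, 14]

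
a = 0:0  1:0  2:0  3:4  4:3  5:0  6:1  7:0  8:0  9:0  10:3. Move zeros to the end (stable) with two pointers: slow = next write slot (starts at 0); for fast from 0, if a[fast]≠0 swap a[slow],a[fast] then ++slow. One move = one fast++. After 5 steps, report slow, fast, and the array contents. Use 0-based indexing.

slow=2, fast=5, a=[4, 3, 0, 0, 0, 0, 1, 0, 0, 0, 3]

slow=0 fast=0: a[fast]=0, fast++
slow=0 fast=1: a[fast]=0, fast++
slow=0 fast=2: a[fast]=0, fast++
slow=0 fast=3: a[fast]=4≠0 swap→a[0]=4, slow++,fast++
slow=1 fast=4: a[fast]=3≠0 swap→a[1]=3, slow++,fast++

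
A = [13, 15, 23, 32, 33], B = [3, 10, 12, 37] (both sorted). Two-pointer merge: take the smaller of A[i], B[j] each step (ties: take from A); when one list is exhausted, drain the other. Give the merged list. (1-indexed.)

[3, 10, 12, 13, 15, 23, 32, 33, 37]

[i=1,j=1] A[i]=13>B[j]=3 take 3 → j++
[i=1,j=2] A[i]=13>B[j]=10 take 10 → j++
[i=1,j=3] A[i]=13>B[j]=12 take 12 → j++
[i=1,j=4] A[i]=13<=B[j]=37 take 13 → i++
[i=2,j=4] A[i]=15<=B[j]=37 take 15 → i++
[i=3,j=4] A[i]=23<=B[j]=37 take 23 → i++
[i=4,j=4] A[i]=32<=B[j]=37 take 32 → i++
[i=5,j=4] A[i]=33<=B[j]=37 take 33 → i++
[i=6,j=4] A done, take B[j]=37 → j++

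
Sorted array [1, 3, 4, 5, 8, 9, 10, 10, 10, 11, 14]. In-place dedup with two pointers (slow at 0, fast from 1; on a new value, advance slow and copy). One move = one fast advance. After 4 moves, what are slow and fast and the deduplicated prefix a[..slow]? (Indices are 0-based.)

slow=4, fast=5, prefix=[1, 3, 4, 5, 8]

slow=0 fast=1: a[fast]=3≠a[slow]=1 write a[1]=3, slow++,fast++
slow=1 fast=2: a[fast]=4≠a[slow]=3 write a[2]=4, slow++,fast++
slow=2 fast=3: a[fast]=5≠a[slow]=4 write a[3]=5, slow++,fast++
slow=3 fast=4: a[fast]=8≠a[slow]=5 write a[4]=8, slow++,fast++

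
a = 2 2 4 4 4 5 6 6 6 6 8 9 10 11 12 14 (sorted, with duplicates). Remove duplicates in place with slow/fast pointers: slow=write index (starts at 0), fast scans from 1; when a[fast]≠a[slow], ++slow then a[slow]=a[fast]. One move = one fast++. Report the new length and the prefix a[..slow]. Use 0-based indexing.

slow=0 fast=1: a[fast]=2=a[slow] dup, fast++
slow=0 fast=2: a[fast]=4≠a[slow]=2 write a[1]=4, slow++,fast++
slow=1 fast=3: a[fast]=4=a[slow] dup, fast++
slow=1 fast=4: a[fast]=4=a[slow] dup, fast++
slow=1 fast=5: a[fast]=5≠a[slow]=4 write a[2]=5, slow++,fast++
slow=2 fast=6: a[fast]=6≠a[slow]=5 write a[3]=6, slow++,fast++
slow=3 fast=7: a[fast]=6=a[slow] dup, fast++
slow=3 fast=8: a[fast]=6=a[slow] dup, fast++
slow=3 fast=9: a[fast]=6=a[slow] dup, fast++
slow=3 fast=10: a[fast]=8≠a[slow]=6 write a[4]=8, slow++,fast++
slow=4 fast=11: a[fast]=9≠a[slow]=8 write a[5]=9, slow++,fast++
slow=5 fast=12: a[fast]=10≠a[slow]=9 write a[6]=10, slow++,fast++
slow=6 fast=13: a[fast]=11≠a[slow]=10 write a[7]=11, slow++,fast++
slow=7 fast=14: a[fast]=12≠a[slow]=11 write a[8]=12, slow++,fast++
slow=8 fast=15: a[fast]=14≠a[slow]=12 write a[9]=14, slow++,fast++

length 10; prefix = [2, 4, 5, 6, 8, 9, 10, 11, 12, 14]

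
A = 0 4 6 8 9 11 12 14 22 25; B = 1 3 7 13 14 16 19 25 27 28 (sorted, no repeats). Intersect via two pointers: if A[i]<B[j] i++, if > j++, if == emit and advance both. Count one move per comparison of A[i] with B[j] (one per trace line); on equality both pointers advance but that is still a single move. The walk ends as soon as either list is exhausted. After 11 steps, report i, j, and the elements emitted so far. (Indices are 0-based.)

i=0 j=0: 0<1, i++
i=1 j=0: 4>1, j++
i=1 j=1: 4>3, j++
i=1 j=2: 4<7, i++
i=2 j=2: 6<7, i++
i=3 j=2: 8>7, j++
i=3 j=3: 8<13, i++
i=4 j=3: 9<13, i++
i=5 j=3: 11<13, i++
i=6 j=3: 12<13, i++
i=7 j=3: 14>13, j++

i=7, j=4, emitted=[]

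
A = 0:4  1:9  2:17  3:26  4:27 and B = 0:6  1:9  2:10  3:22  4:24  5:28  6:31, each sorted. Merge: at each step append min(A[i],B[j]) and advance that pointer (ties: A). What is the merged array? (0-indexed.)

i=0 j=0: A[i]=4<=B[j]=6 take 4, i++
i=1 j=0: A[i]=9>B[j]=6 take 6, j++
i=1 j=1: A[i]=9<=B[j]=9 take 9, i++
i=2 j=1: A[i]=17>B[j]=9 take 9, j++
i=2 j=2: A[i]=17>B[j]=10 take 10, j++
i=2 j=3: A[i]=17<=B[j]=22 take 17, i++
i=3 j=3: A[i]=26>B[j]=22 take 22, j++
i=3 j=4: A[i]=26>B[j]=24 take 24, j++
i=3 j=5: A[i]=26<=B[j]=28 take 26, i++
i=4 j=5: A[i]=27<=B[j]=28 take 27, i++
i=5 j=5: A done, take B[j]=28, j++
i=5 j=6: A done, take B[j]=31, j++

[4, 6, 9, 9, 10, 17, 22, 24, 26, 27, 28, 31]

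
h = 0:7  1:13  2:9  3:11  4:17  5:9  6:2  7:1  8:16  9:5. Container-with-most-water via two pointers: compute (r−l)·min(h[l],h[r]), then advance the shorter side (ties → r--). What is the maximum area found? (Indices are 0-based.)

l=0 r=9: min(7,5)*9=45 best=45 *, r--
l=0 r=8: min(7,16)*8=56 best=56 *, l++
l=1 r=8: min(13,16)*7=91 best=91 *, l++
l=2 r=8: min(9,16)*6=54 best=91, l++
l=3 r=8: min(11,16)*5=55 best=91, l++
l=4 r=8: min(17,16)*4=64 best=91, r--
l=4 r=7: min(17,1)*3=3 best=91, r--
l=4 r=6: min(17,2)*2=4 best=91, r--
l=4 r=5: min(17,9)*1=9 best=91, r--

max area = 91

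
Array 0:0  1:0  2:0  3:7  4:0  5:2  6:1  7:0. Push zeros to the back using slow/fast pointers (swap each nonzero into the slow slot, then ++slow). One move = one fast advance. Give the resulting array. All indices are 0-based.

[7, 2, 1, 0, 0, 0, 0, 0]

(s=0,f=0) a[fast]=0 → fast++
(s=0,f=1) a[fast]=0 → fast++
(s=0,f=2) a[fast]=0 → fast++
(s=0,f=3) a[fast]=7≠0 swap→a[0]=7 → slow++,fast++
(s=1,f=4) a[fast]=0 → fast++
(s=1,f=5) a[fast]=2≠0 swap→a[1]=2 → slow++,fast++
(s=2,f=6) a[fast]=1≠0 swap→a[2]=1 → slow++,fast++
(s=3,f=7) a[fast]=0 → fast++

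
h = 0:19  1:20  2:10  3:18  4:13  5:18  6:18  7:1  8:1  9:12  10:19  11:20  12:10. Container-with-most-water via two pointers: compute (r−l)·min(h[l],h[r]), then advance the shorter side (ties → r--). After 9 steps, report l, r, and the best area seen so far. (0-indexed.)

l=1, r=4, best area=209

[0,12] min(19,10)*12=120 best=120 * → r--
[0,11] min(19,20)*11=209 best=209 * → l++
[1,11] min(20,20)*10=200 best=209 → r--
[1,10] min(20,19)*9=171 best=209 → r--
[1,9] min(20,12)*8=96 best=209 → r--
[1,8] min(20,1)*7=7 best=209 → r--
[1,7] min(20,1)*6=6 best=209 → r--
[1,6] min(20,18)*5=90 best=209 → r--
[1,5] min(20,18)*4=72 best=209 → r--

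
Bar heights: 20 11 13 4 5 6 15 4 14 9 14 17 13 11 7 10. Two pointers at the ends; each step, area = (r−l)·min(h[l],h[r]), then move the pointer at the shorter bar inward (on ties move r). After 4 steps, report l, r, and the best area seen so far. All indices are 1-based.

l=1, r=12, best area=156

[1,16] min(20,10)*15=150 best=150 * → r--
[1,15] min(20,7)*14=98 best=150 → r--
[1,14] min(20,11)*13=143 best=150 → r--
[1,13] min(20,13)*12=156 best=156 * → r--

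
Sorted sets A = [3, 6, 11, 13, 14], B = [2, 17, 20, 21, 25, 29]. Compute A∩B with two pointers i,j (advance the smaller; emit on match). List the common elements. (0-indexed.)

intersection = []

i=0 j=0: 3>2, j++
i=0 j=1: 3<17, i++
i=1 j=1: 6<17, i++
i=2 j=1: 11<17, i++
i=3 j=1: 13<17, i++
i=4 j=1: 14<17, i++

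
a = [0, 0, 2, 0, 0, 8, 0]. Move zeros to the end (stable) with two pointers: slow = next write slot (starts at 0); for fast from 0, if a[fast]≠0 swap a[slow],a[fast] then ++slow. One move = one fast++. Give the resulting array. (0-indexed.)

(s=0,f=0) a[fast]=0 → fast++
(s=0,f=1) a[fast]=0 → fast++
(s=0,f=2) a[fast]=2≠0 swap→a[0]=2 → slow++,fast++
(s=1,f=3) a[fast]=0 → fast++
(s=1,f=4) a[fast]=0 → fast++
(s=1,f=5) a[fast]=8≠0 swap→a[1]=8 → slow++,fast++
(s=2,f=6) a[fast]=0 → fast++

[2, 8, 0, 0, 0, 0, 0]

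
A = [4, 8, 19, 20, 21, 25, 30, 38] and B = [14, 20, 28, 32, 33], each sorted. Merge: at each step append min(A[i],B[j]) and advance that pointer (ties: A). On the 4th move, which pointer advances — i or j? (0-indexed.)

i

i=0 j=0: A[i]=4<=B[j]=14 take 4, i++
i=1 j=0: A[i]=8<=B[j]=14 take 8, i++
i=2 j=0: A[i]=19>B[j]=14 take 14, j++
i=2 j=1: A[i]=19<=B[j]=20 take 19, i++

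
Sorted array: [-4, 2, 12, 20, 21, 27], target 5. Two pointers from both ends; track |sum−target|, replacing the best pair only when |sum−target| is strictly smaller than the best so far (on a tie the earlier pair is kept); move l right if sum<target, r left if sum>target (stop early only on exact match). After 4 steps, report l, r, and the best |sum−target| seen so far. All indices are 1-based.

[1,6] -4+27=23 d=18 * → r--
[1,5] -4+21=17 d=12 * → r--
[1,4] -4+20=16 d=11 * → r--
[1,3] -4+12=8 d=3 * → r--

l=1, r=2, best |Δ|=3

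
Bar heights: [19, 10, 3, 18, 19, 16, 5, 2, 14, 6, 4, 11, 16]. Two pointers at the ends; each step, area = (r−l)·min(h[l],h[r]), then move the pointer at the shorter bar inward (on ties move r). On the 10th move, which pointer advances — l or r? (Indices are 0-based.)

r

l=0 r=12: min(19,16)*12=192 best=192 *, r--
l=0 r=11: min(19,11)*11=121 best=192, r--
l=0 r=10: min(19,4)*10=40 best=192, r--
l=0 r=9: min(19,6)*9=54 best=192, r--
l=0 r=8: min(19,14)*8=112 best=192, r--
l=0 r=7: min(19,2)*7=14 best=192, r--
l=0 r=6: min(19,5)*6=30 best=192, r--
l=0 r=5: min(19,16)*5=80 best=192, r--
l=0 r=4: min(19,19)*4=76 best=192, r--
l=0 r=3: min(19,18)*3=54 best=192, r--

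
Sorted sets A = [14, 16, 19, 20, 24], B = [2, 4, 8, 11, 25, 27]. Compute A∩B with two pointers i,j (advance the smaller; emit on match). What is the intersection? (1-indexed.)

intersection = []

i=1 j=1: 14>2, j++
i=1 j=2: 14>4, j++
i=1 j=3: 14>8, j++
i=1 j=4: 14>11, j++
i=1 j=5: 14<25, i++
i=2 j=5: 16<25, i++
i=3 j=5: 19<25, i++
i=4 j=5: 20<25, i++
i=5 j=5: 24<25, i++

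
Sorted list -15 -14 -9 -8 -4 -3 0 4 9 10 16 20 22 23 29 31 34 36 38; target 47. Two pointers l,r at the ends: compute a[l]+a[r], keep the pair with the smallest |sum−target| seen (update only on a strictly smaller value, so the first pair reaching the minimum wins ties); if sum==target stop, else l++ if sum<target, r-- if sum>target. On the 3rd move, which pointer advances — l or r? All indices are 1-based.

l

[1,19] -15+38=23 d=24 * → l++
[2,19] -14+38=24 d=23 * → l++
[3,19] -9+38=29 d=18 * → l++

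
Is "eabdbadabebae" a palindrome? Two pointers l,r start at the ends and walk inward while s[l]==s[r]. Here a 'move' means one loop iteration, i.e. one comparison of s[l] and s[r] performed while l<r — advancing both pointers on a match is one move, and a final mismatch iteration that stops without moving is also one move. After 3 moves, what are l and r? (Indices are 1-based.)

l=1 r=13: 'e'=='e', l++,r--
l=2 r=12: 'a'=='a', l++,r--
l=3 r=11: 'b'=='b', l++,r--

l=4, r=10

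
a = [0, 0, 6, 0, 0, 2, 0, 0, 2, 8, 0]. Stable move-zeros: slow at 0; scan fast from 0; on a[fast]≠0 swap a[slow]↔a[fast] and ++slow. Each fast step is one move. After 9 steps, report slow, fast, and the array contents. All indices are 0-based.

slow=3, fast=9, a=[6, 2, 2, 0, 0, 0, 0, 0, 0, 8, 0]

(s=0,f=0) a[fast]=0 → fast++
(s=0,f=1) a[fast]=0 → fast++
(s=0,f=2) a[fast]=6≠0 swap→a[0]=6 → slow++,fast++
(s=1,f=3) a[fast]=0 → fast++
(s=1,f=4) a[fast]=0 → fast++
(s=1,f=5) a[fast]=2≠0 swap→a[1]=2 → slow++,fast++
(s=2,f=6) a[fast]=0 → fast++
(s=2,f=7) a[fast]=0 → fast++
(s=2,f=8) a[fast]=2≠0 swap→a[2]=2 → slow++,fast++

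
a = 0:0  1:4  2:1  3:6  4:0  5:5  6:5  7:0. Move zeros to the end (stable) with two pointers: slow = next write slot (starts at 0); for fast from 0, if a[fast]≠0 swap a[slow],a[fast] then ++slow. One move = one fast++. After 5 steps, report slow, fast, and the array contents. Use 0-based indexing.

slow=3, fast=5, a=[4, 1, 6, 0, 0, 5, 5, 0]

(s=0,f=0) a[fast]=0 → fast++
(s=0,f=1) a[fast]=4≠0 swap→a[0]=4 → slow++,fast++
(s=1,f=2) a[fast]=1≠0 swap→a[1]=1 → slow++,fast++
(s=2,f=3) a[fast]=6≠0 swap→a[2]=6 → slow++,fast++
(s=3,f=4) a[fast]=0 → fast++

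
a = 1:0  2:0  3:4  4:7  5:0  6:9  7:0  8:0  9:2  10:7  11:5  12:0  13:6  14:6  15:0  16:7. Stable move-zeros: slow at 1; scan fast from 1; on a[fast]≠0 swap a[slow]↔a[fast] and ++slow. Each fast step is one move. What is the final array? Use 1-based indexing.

slow=1 fast=1: a[fast]=0, fast++
slow=1 fast=2: a[fast]=0, fast++
slow=1 fast=3: a[fast]=4≠0 swap→a[1]=4, slow++,fast++
slow=2 fast=4: a[fast]=7≠0 swap→a[2]=7, slow++,fast++
slow=3 fast=5: a[fast]=0, fast++
slow=3 fast=6: a[fast]=9≠0 swap→a[3]=9, slow++,fast++
slow=4 fast=7: a[fast]=0, fast++
slow=4 fast=8: a[fast]=0, fast++
slow=4 fast=9: a[fast]=2≠0 swap→a[4]=2, slow++,fast++
slow=5 fast=10: a[fast]=7≠0 swap→a[5]=7, slow++,fast++
slow=6 fast=11: a[fast]=5≠0 swap→a[6]=5, slow++,fast++
slow=7 fast=12: a[fast]=0, fast++
slow=7 fast=13: a[fast]=6≠0 swap→a[7]=6, slow++,fast++
slow=8 fast=14: a[fast]=6≠0 swap→a[8]=6, slow++,fast++
slow=9 fast=15: a[fast]=0, fast++
slow=9 fast=16: a[fast]=7≠0 swap→a[9]=7, slow++,fast++

[4, 7, 9, 2, 7, 5, 6, 6, 7, 0, 0, 0, 0, 0, 0, 0]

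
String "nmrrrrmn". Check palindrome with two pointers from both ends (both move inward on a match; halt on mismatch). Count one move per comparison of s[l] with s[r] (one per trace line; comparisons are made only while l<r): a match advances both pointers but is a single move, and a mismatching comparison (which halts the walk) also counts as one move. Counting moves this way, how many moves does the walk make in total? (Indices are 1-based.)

4 moves

l=1 r=8: 'n'=='n', l++,r--
l=2 r=7: 'm'=='m', l++,r--
l=3 r=6: 'r'=='r', l++,r--
l=4 r=5: 'r'=='r', l++,r--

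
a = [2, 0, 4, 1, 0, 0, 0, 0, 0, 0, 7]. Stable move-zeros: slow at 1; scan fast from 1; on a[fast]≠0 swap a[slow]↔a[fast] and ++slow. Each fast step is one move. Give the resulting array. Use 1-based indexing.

[2, 4, 1, 7, 0, 0, 0, 0, 0, 0, 0]

slow=1 fast=1: a[fast]=2≠0 swap→a[1]=2, slow++,fast++
slow=2 fast=2: a[fast]=0, fast++
slow=2 fast=3: a[fast]=4≠0 swap→a[2]=4, slow++,fast++
slow=3 fast=4: a[fast]=1≠0 swap→a[3]=1, slow++,fast++
slow=4 fast=5: a[fast]=0, fast++
slow=4 fast=6: a[fast]=0, fast++
slow=4 fast=7: a[fast]=0, fast++
slow=4 fast=8: a[fast]=0, fast++
slow=4 fast=9: a[fast]=0, fast++
slow=4 fast=10: a[fast]=0, fast++
slow=4 fast=11: a[fast]=7≠0 swap→a[4]=7, slow++,fast++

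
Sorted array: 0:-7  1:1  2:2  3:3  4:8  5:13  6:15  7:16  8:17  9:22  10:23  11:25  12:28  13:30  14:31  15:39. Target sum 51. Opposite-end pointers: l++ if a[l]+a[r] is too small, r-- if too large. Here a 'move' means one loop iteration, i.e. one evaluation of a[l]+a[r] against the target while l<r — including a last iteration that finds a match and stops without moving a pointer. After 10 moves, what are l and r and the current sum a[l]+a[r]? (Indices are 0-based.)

l=9, r=14, sum=53

[0,15] -7+39=32 <51 → l++
[1,15] 1+39=40 <51 → l++
[2,15] 2+39=41 <51 → l++
[3,15] 3+39=42 <51 → l++
[4,15] 8+39=47 <51 → l++
[5,15] 13+39=52 >51 → r--
[5,14] 13+31=44 <51 → l++
[6,14] 15+31=46 <51 → l++
[7,14] 16+31=47 <51 → l++
[8,14] 17+31=48 <51 → l++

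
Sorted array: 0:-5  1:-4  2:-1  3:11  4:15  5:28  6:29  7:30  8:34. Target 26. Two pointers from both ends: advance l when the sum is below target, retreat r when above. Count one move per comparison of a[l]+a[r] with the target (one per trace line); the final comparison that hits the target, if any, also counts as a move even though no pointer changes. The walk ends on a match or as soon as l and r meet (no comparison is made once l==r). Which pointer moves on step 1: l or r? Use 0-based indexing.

l=0 r=8: -5+34=29 >26, r--

r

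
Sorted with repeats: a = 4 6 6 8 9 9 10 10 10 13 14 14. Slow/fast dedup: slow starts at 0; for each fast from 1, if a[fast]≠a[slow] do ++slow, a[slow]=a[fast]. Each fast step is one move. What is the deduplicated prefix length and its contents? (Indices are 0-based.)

(s=0,f=1) a[fast]=6≠a[slow]=4 write a[1]=6 → slow++,fast++
(s=1,f=2) a[fast]=6=a[slow] dup → fast++
(s=1,f=3) a[fast]=8≠a[slow]=6 write a[2]=8 → slow++,fast++
(s=2,f=4) a[fast]=9≠a[slow]=8 write a[3]=9 → slow++,fast++
(s=3,f=5) a[fast]=9=a[slow] dup → fast++
(s=3,f=6) a[fast]=10≠a[slow]=9 write a[4]=10 → slow++,fast++
(s=4,f=7) a[fast]=10=a[slow] dup → fast++
(s=4,f=8) a[fast]=10=a[slow] dup → fast++
(s=4,f=9) a[fast]=13≠a[slow]=10 write a[5]=13 → slow++,fast++
(s=5,f=10) a[fast]=14≠a[slow]=13 write a[6]=14 → slow++,fast++
(s=6,f=11) a[fast]=14=a[slow] dup → fast++

length 7; prefix = [4, 6, 8, 9, 10, 13, 14]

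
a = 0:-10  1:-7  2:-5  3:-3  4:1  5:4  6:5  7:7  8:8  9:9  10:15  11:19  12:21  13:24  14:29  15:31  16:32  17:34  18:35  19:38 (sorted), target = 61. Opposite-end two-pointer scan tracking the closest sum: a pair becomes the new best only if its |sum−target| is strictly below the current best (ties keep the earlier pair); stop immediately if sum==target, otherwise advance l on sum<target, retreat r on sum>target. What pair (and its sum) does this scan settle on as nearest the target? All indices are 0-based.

pair (29, 32) with sum 61 (|Δ|=0)

[0,19] -10+38=28 d=33 * → l++
[1,19] -7+38=31 d=30 * → l++
[2,19] -5+38=33 d=28 * → l++
[3,19] -3+38=35 d=26 * → l++
[4,19] 1+38=39 d=22 * → l++
[5,19] 4+38=42 d=19 * → l++
[6,19] 5+38=43 d=18 * → l++
[7,19] 7+38=45 d=16 * → l++
[8,19] 8+38=46 d=15 * → l++
[9,19] 9+38=47 d=14 * → l++
[10,19] 15+38=53 d=8 * → l++
[11,19] 19+38=57 d=4 * → l++
[12,19] 21+38=59 d=2 * → l++
[13,19] 24+38=62 d=1 * → r--
[13,18] 24+35=59 d=2 → l++
[14,18] 29+35=64 d=3 → r--
[14,17] 29+34=63 d=2 → r--
[14,16] 29+32=61 d=0 * → stop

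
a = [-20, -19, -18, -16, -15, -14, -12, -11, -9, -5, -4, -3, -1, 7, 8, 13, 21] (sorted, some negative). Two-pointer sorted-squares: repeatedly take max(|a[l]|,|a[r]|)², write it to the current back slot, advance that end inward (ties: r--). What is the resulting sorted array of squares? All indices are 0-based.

[0,16] |-20|<=|21| out[16]=441 → r--
[0,15] |-20|>|13| out[15]=400 → l++
[1,15] |-19|>|13| out[14]=361 → l++
[2,15] |-18|>|13| out[13]=324 → l++
[3,15] |-16|>|13| out[12]=256 → l++
[4,15] |-15|>|13| out[11]=225 → l++
[5,15] |-14|>|13| out[10]=196 → l++
[6,15] |-12|<=|13| out[9]=169 → r--
[6,14] |-12|>|8| out[8]=144 → l++
[7,14] |-11|>|8| out[7]=121 → l++
[8,14] |-9|>|8| out[6]=81 → l++
[9,14] |-5|<=|8| out[5]=64 → r--
[9,13] |-5|<=|7| out[4]=49 → r--
[9,12] |-5|>|-1| out[3]=25 → l++
[10,12] |-4|>|-1| out[2]=16 → l++
[11,12] |-3|>|-1| out[1]=9 → l++
[12,12] |-1|<=|-1| out[0]=1 → r--

[1, 9, 16, 25, 49, 64, 81, 121, 144, 169, 196, 225, 256, 324, 361, 400, 441]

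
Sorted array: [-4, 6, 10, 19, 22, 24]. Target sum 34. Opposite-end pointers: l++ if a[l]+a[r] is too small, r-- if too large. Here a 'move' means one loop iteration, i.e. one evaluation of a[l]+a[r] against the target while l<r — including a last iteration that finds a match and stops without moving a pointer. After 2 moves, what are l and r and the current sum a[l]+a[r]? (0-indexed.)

l=2, r=5, sum=34

[0,5] -4+24=20 <34 → l++
[1,5] 6+24=30 <34 → l++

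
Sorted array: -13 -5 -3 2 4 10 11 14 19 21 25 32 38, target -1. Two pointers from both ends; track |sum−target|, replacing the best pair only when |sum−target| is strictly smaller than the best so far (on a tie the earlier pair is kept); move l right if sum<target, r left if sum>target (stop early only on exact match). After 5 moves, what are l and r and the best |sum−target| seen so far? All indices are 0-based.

[0,12] -13+38=25 d=26 * → r--
[0,11] -13+32=19 d=20 * → r--
[0,10] -13+25=12 d=13 * → r--
[0,9] -13+21=8 d=9 * → r--
[0,8] -13+19=6 d=7 * → r--

l=0, r=7, best |Δ|=7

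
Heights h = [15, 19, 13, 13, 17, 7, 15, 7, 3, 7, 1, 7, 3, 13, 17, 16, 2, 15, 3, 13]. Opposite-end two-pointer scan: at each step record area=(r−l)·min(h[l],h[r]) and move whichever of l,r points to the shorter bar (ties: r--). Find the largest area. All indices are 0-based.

l=0 r=19: min(15,13)*19=247 best=247 *, r--
l=0 r=18: min(15,3)*18=54 best=247, r--
l=0 r=17: min(15,15)*17=255 best=255 *, r--
l=0 r=16: min(15,2)*16=32 best=255, r--
l=0 r=15: min(15,16)*15=225 best=255, l++
l=1 r=15: min(19,16)*14=224 best=255, r--
l=1 r=14: min(19,17)*13=221 best=255, r--
l=1 r=13: min(19,13)*12=156 best=255, r--
l=1 r=12: min(19,3)*11=33 best=255, r--
l=1 r=11: min(19,7)*10=70 best=255, r--
l=1 r=10: min(19,1)*9=9 best=255, r--
l=1 r=9: min(19,7)*8=56 best=255, r--
l=1 r=8: min(19,3)*7=21 best=255, r--
l=1 r=7: min(19,7)*6=42 best=255, r--
l=1 r=6: min(19,15)*5=75 best=255, r--
l=1 r=5: min(19,7)*4=28 best=255, r--
l=1 r=4: min(19,17)*3=51 best=255, r--
l=1 r=3: min(19,13)*2=26 best=255, r--
l=1 r=2: min(19,13)*1=13 best=255, r--

max area = 255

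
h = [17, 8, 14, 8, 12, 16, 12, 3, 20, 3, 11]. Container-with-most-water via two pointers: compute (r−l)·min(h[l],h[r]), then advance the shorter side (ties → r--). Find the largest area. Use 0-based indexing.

max area = 136

[0,10] min(17,11)*10=110 best=110 * → r--
[0,9] min(17,3)*9=27 best=110 → r--
[0,8] min(17,20)*8=136 best=136 * → l++
[1,8] min(8,20)*7=56 best=136 → l++
[2,8] min(14,20)*6=84 best=136 → l++
[3,8] min(8,20)*5=40 best=136 → l++
[4,8] min(12,20)*4=48 best=136 → l++
[5,8] min(16,20)*3=48 best=136 → l++
[6,8] min(12,20)*2=24 best=136 → l++
[7,8] min(3,20)*1=3 best=136 → l++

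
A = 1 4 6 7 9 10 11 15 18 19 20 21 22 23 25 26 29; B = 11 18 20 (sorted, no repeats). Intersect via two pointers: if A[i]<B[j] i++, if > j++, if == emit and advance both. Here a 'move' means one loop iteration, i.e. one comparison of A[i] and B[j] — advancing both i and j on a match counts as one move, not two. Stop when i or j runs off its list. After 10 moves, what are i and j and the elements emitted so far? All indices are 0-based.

[i=0,j=0] 1<11 → i++
[i=1,j=0] 4<11 → i++
[i=2,j=0] 6<11 → i++
[i=3,j=0] 7<11 → i++
[i=4,j=0] 9<11 → i++
[i=5,j=0] 10<11 → i++
[i=6,j=0] 11==11 emit → i++,j++
[i=7,j=1] 15<18 → i++
[i=8,j=1] 18==18 emit → i++,j++
[i=9,j=2] 19<20 → i++

i=10, j=2, emitted=[11, 18]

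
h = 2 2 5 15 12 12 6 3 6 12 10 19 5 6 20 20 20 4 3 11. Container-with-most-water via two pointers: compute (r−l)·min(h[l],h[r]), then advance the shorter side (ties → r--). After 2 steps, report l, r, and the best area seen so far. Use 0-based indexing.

l=2, r=19, best area=38

l=0 r=19: min(2,11)*19=38 best=38 *, l++
l=1 r=19: min(2,11)*18=36 best=38, l++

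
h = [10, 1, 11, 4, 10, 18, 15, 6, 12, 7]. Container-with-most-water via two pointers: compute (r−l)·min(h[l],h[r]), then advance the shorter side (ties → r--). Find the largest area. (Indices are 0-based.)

l=0 r=9: min(10,7)*9=63 best=63 *, r--
l=0 r=8: min(10,12)*8=80 best=80 *, l++
l=1 r=8: min(1,12)*7=7 best=80, l++
l=2 r=8: min(11,12)*6=66 best=80, l++
l=3 r=8: min(4,12)*5=20 best=80, l++
l=4 r=8: min(10,12)*4=40 best=80, l++
l=5 r=8: min(18,12)*3=36 best=80, r--
l=5 r=7: min(18,6)*2=12 best=80, r--
l=5 r=6: min(18,15)*1=15 best=80, r--

max area = 80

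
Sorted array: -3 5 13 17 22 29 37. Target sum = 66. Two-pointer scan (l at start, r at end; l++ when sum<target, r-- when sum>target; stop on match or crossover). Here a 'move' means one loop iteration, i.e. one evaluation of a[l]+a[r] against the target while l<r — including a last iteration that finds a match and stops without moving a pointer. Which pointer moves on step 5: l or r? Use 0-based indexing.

[0,6] -3+37=34 <66 → l++
[1,6] 5+37=42 <66 → l++
[2,6] 13+37=50 <66 → l++
[3,6] 17+37=54 <66 → l++
[4,6] 22+37=59 <66 → l++

l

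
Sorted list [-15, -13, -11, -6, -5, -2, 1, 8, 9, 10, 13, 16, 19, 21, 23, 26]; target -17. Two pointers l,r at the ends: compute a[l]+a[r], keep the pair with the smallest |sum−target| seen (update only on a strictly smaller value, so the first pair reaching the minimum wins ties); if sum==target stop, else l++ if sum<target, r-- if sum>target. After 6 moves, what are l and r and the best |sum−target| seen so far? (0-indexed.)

l=0, r=9, best |Δ|=15

[0,15] -15+26=11 d=28 * → r--
[0,14] -15+23=8 d=25 * → r--
[0,13] -15+21=6 d=23 * → r--
[0,12] -15+19=4 d=21 * → r--
[0,11] -15+16=1 d=18 * → r--
[0,10] -15+13=-2 d=15 * → r--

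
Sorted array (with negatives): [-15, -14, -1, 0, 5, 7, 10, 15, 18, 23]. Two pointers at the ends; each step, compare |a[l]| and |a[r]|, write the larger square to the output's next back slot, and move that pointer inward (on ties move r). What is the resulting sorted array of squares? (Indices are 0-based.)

[0, 1, 25, 49, 100, 196, 225, 225, 324, 529]

l=0 r=9: |-15|<=|23| out[9]=529, r--
l=0 r=8: |-15|<=|18| out[8]=324, r--
l=0 r=7: |-15|<=|15| out[7]=225, r--
l=0 r=6: |-15|>|10| out[6]=225, l++
l=1 r=6: |-14|>|10| out[5]=196, l++
l=2 r=6: |-1|<=|10| out[4]=100, r--
l=2 r=5: |-1|<=|7| out[3]=49, r--
l=2 r=4: |-1|<=|5| out[2]=25, r--
l=2 r=3: |-1|>|0| out[1]=1, l++
l=3 r=3: |0|<=|0| out[0]=0, r--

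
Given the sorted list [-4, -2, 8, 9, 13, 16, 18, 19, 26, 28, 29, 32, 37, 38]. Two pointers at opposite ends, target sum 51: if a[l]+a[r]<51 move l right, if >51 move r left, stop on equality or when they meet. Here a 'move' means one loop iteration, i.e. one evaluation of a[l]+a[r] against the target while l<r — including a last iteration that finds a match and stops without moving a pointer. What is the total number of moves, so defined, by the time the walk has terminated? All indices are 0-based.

5 moves

[0,13] -4+38=34 <51 → l++
[1,13] -2+38=36 <51 → l++
[2,13] 8+38=46 <51 → l++
[3,13] 9+38=47 <51 → l++
[4,13] 13+38=51 → found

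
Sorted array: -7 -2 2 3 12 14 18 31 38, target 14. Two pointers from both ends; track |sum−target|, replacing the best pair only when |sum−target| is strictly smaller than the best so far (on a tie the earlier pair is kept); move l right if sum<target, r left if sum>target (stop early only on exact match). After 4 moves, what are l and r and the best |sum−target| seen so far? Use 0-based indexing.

l=1, r=5, best |Δ|=2

l=0 r=8: -7+38=31 d=17 *, r--
l=0 r=7: -7+31=24 d=10 *, r--
l=0 r=6: -7+18=11 d=3 *, l++
l=1 r=6: -2+18=16 d=2 *, r--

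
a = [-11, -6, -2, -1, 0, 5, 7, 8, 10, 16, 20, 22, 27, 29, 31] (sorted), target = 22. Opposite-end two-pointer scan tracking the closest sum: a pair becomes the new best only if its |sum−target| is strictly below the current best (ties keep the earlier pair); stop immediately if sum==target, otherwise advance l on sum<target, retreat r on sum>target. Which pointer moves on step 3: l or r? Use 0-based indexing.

l=0 r=14: -11+31=20 d=2 *, l++
l=1 r=14: -6+31=25 d=3, r--
l=1 r=13: -6+29=23 d=1 *, r--

r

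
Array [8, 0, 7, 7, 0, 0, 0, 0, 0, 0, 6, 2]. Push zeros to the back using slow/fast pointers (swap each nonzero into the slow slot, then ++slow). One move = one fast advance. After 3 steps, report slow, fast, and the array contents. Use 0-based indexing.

slow=0 fast=0: a[fast]=8≠0 swap→a[0]=8, slow++,fast++
slow=1 fast=1: a[fast]=0, fast++
slow=1 fast=2: a[fast]=7≠0 swap→a[1]=7, slow++,fast++

slow=2, fast=3, a=[8, 7, 0, 7, 0, 0, 0, 0, 0, 0, 6, 2]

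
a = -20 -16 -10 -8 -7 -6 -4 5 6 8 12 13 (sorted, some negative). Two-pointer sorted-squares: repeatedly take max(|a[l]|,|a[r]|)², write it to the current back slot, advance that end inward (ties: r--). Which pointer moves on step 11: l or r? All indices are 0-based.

r

l=0 r=11: |-20|>|13| out[11]=400, l++
l=1 r=11: |-16|>|13| out[10]=256, l++
l=2 r=11: |-10|<=|13| out[9]=169, r--
l=2 r=10: |-10|<=|12| out[8]=144, r--
l=2 r=9: |-10|>|8| out[7]=100, l++
l=3 r=9: |-8|<=|8| out[6]=64, r--
l=3 r=8: |-8|>|6| out[5]=64, l++
l=4 r=8: |-7|>|6| out[4]=49, l++
l=5 r=8: |-6|<=|6| out[3]=36, r--
l=5 r=7: |-6|>|5| out[2]=36, l++
l=6 r=7: |-4|<=|5| out[1]=25, r--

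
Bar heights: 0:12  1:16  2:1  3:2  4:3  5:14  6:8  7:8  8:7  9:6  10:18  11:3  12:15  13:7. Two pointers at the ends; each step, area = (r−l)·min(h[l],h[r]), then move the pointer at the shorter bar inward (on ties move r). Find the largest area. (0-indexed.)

l=0 r=13: min(12,7)*13=91 best=91 *, r--
l=0 r=12: min(12,15)*12=144 best=144 *, l++
l=1 r=12: min(16,15)*11=165 best=165 *, r--
l=1 r=11: min(16,3)*10=30 best=165, r--
l=1 r=10: min(16,18)*9=144 best=165, l++
l=2 r=10: min(1,18)*8=8 best=165, l++
l=3 r=10: min(2,18)*7=14 best=165, l++
l=4 r=10: min(3,18)*6=18 best=165, l++
l=5 r=10: min(14,18)*5=70 best=165, l++
l=6 r=10: min(8,18)*4=32 best=165, l++
l=7 r=10: min(8,18)*3=24 best=165, l++
l=8 r=10: min(7,18)*2=14 best=165, l++
l=9 r=10: min(6,18)*1=6 best=165, l++

max area = 165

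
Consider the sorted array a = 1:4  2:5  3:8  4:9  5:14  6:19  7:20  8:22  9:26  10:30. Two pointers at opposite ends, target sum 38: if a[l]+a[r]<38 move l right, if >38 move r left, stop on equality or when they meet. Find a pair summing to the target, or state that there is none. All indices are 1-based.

(8, 30)

l=1 r=10: 4+30=34 <38, l++
l=2 r=10: 5+30=35 <38, l++
l=3 r=10: 8+30=38, found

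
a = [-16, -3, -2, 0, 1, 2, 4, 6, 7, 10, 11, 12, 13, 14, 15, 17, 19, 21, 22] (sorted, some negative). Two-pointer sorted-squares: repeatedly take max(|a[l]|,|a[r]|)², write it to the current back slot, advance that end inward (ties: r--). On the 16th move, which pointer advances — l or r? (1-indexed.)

l=1 r=19: |-16|<=|22| out[19]=484, r--
l=1 r=18: |-16|<=|21| out[18]=441, r--
l=1 r=17: |-16|<=|19| out[17]=361, r--
l=1 r=16: |-16|<=|17| out[16]=289, r--
l=1 r=15: |-16|>|15| out[15]=256, l++
l=2 r=15: |-3|<=|15| out[14]=225, r--
l=2 r=14: |-3|<=|14| out[13]=196, r--
l=2 r=13: |-3|<=|13| out[12]=169, r--
l=2 r=12: |-3|<=|12| out[11]=144, r--
l=2 r=11: |-3|<=|11| out[10]=121, r--
l=2 r=10: |-3|<=|10| out[9]=100, r--
l=2 r=9: |-3|<=|7| out[8]=49, r--
l=2 r=8: |-3|<=|6| out[7]=36, r--
l=2 r=7: |-3|<=|4| out[6]=16, r--
l=2 r=6: |-3|>|2| out[5]=9, l++
l=3 r=6: |-2|<=|2| out[4]=4, r--

r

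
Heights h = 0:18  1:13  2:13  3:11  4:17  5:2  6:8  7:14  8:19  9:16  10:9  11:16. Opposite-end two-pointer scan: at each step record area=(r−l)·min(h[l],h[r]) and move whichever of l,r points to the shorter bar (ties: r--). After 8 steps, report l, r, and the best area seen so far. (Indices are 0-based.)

l=0 r=11: min(18,16)*11=176 best=176 *, r--
l=0 r=10: min(18,9)*10=90 best=176, r--
l=0 r=9: min(18,16)*9=144 best=176, r--
l=0 r=8: min(18,19)*8=144 best=176, l++
l=1 r=8: min(13,19)*7=91 best=176, l++
l=2 r=8: min(13,19)*6=78 best=176, l++
l=3 r=8: min(11,19)*5=55 best=176, l++
l=4 r=8: min(17,19)*4=68 best=176, l++

l=5, r=8, best area=176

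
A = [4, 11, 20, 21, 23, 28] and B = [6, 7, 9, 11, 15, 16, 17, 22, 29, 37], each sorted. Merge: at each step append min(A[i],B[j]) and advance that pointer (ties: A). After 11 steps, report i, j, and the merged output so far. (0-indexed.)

i=4, j=7, merged so far=[4, 6, 7, 9, 11, 11, 15, 16, 17, 20, 21]

[i=0,j=0] A[i]=4<=B[j]=6 take 4 → i++
[i=1,j=0] A[i]=11>B[j]=6 take 6 → j++
[i=1,j=1] A[i]=11>B[j]=7 take 7 → j++
[i=1,j=2] A[i]=11>B[j]=9 take 9 → j++
[i=1,j=3] A[i]=11<=B[j]=11 take 11 → i++
[i=2,j=3] A[i]=20>B[j]=11 take 11 → j++
[i=2,j=4] A[i]=20>B[j]=15 take 15 → j++
[i=2,j=5] A[i]=20>B[j]=16 take 16 → j++
[i=2,j=6] A[i]=20>B[j]=17 take 17 → j++
[i=2,j=7] A[i]=20<=B[j]=22 take 20 → i++
[i=3,j=7] A[i]=21<=B[j]=22 take 21 → i++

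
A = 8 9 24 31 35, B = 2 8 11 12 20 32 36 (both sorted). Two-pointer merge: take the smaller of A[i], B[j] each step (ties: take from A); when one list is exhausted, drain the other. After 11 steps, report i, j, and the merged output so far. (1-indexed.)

[i=1,j=1] A[i]=8>B[j]=2 take 2 → j++
[i=1,j=2] A[i]=8<=B[j]=8 take 8 → i++
[i=2,j=2] A[i]=9>B[j]=8 take 8 → j++
[i=2,j=3] A[i]=9<=B[j]=11 take 9 → i++
[i=3,j=3] A[i]=24>B[j]=11 take 11 → j++
[i=3,j=4] A[i]=24>B[j]=12 take 12 → j++
[i=3,j=5] A[i]=24>B[j]=20 take 20 → j++
[i=3,j=6] A[i]=24<=B[j]=32 take 24 → i++
[i=4,j=6] A[i]=31<=B[j]=32 take 31 → i++
[i=5,j=6] A[i]=35>B[j]=32 take 32 → j++
[i=5,j=7] A[i]=35<=B[j]=36 take 35 → i++

i=6, j=7, merged so far=[2, 8, 8, 9, 11, 12, 20, 24, 31, 32, 35]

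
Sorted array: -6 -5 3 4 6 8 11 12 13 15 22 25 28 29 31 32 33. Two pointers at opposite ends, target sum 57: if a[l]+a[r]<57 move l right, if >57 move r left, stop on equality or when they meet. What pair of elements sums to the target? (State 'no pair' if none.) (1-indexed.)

(25, 32)

[1,17] -6+33=27 <57 → l++
[2,17] -5+33=28 <57 → l++
[3,17] 3+33=36 <57 → l++
[4,17] 4+33=37 <57 → l++
[5,17] 6+33=39 <57 → l++
[6,17] 8+33=41 <57 → l++
[7,17] 11+33=44 <57 → l++
[8,17] 12+33=45 <57 → l++
[9,17] 13+33=46 <57 → l++
[10,17] 15+33=48 <57 → l++
[11,17] 22+33=55 <57 → l++
[12,17] 25+33=58 >57 → r--
[12,16] 25+32=57 → found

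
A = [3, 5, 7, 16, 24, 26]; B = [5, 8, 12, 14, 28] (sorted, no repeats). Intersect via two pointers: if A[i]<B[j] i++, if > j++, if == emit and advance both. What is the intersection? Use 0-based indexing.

i=0 j=0: 3<5, i++
i=1 j=0: 5==5 emit, i++,j++
i=2 j=1: 7<8, i++
i=3 j=1: 16>8, j++
i=3 j=2: 16>12, j++
i=3 j=3: 16>14, j++
i=3 j=4: 16<28, i++
i=4 j=4: 24<28, i++
i=5 j=4: 26<28, i++

intersection = [5]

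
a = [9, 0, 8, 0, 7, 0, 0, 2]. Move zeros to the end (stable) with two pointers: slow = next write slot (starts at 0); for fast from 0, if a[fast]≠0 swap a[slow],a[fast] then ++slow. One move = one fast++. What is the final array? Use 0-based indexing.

[9, 8, 7, 2, 0, 0, 0, 0]

slow=0 fast=0: a[fast]=9≠0 swap→a[0]=9, slow++,fast++
slow=1 fast=1: a[fast]=0, fast++
slow=1 fast=2: a[fast]=8≠0 swap→a[1]=8, slow++,fast++
slow=2 fast=3: a[fast]=0, fast++
slow=2 fast=4: a[fast]=7≠0 swap→a[2]=7, slow++,fast++
slow=3 fast=5: a[fast]=0, fast++
slow=3 fast=6: a[fast]=0, fast++
slow=3 fast=7: a[fast]=2≠0 swap→a[3]=2, slow++,fast++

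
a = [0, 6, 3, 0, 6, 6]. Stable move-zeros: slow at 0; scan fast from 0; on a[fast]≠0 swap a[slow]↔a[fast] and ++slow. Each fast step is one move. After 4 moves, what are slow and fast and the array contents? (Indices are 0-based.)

slow=2, fast=4, a=[6, 3, 0, 0, 6, 6]

(s=0,f=0) a[fast]=0 → fast++
(s=0,f=1) a[fast]=6≠0 swap→a[0]=6 → slow++,fast++
(s=1,f=2) a[fast]=3≠0 swap→a[1]=3 → slow++,fast++
(s=2,f=3) a[fast]=0 → fast++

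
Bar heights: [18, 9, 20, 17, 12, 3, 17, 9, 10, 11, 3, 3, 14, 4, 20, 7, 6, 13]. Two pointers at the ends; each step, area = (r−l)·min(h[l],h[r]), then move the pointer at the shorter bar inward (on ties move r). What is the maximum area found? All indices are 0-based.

max area = 252

l=0 r=17: min(18,13)*17=221 best=221 *, r--
l=0 r=16: min(18,6)*16=96 best=221, r--
l=0 r=15: min(18,7)*15=105 best=221, r--
l=0 r=14: min(18,20)*14=252 best=252 *, l++
l=1 r=14: min(9,20)*13=117 best=252, l++
l=2 r=14: min(20,20)*12=240 best=252, r--
l=2 r=13: min(20,4)*11=44 best=252, r--
l=2 r=12: min(20,14)*10=140 best=252, r--
l=2 r=11: min(20,3)*9=27 best=252, r--
l=2 r=10: min(20,3)*8=24 best=252, r--
l=2 r=9: min(20,11)*7=77 best=252, r--
l=2 r=8: min(20,10)*6=60 best=252, r--
l=2 r=7: min(20,9)*5=45 best=252, r--
l=2 r=6: min(20,17)*4=68 best=252, r--
l=2 r=5: min(20,3)*3=9 best=252, r--
l=2 r=4: min(20,12)*2=24 best=252, r--
l=2 r=3: min(20,17)*1=17 best=252, r--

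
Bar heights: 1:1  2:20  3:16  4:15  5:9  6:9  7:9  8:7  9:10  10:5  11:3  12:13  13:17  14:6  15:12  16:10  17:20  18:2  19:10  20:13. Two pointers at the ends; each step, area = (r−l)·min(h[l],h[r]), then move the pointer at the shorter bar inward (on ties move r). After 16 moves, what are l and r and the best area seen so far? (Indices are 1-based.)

l=1 r=20: min(1,13)*19=19 best=19 *, l++
l=2 r=20: min(20,13)*18=234 best=234 *, r--
l=2 r=19: min(20,10)*17=170 best=234, r--
l=2 r=18: min(20,2)*16=32 best=234, r--
l=2 r=17: min(20,20)*15=300 best=300 *, r--
l=2 r=16: min(20,10)*14=140 best=300, r--
l=2 r=15: min(20,12)*13=156 best=300, r--
l=2 r=14: min(20,6)*12=72 best=300, r--
l=2 r=13: min(20,17)*11=187 best=300, r--
l=2 r=12: min(20,13)*10=130 best=300, r--
l=2 r=11: min(20,3)*9=27 best=300, r--
l=2 r=10: min(20,5)*8=40 best=300, r--
l=2 r=9: min(20,10)*7=70 best=300, r--
l=2 r=8: min(20,7)*6=42 best=300, r--
l=2 r=7: min(20,9)*5=45 best=300, r--
l=2 r=6: min(20,9)*4=36 best=300, r--

l=2, r=5, best area=300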